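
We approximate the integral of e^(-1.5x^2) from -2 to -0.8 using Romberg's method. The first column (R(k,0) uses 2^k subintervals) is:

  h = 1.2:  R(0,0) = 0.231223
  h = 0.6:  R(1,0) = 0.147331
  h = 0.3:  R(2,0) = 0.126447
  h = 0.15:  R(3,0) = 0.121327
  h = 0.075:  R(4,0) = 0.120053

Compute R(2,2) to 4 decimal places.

0.1195

Richardson extrapolation on the trapezoidal column (denominator 4−1=3):
R(1,1) = 0.147331 + (0.147331 − 0.231223)/3 = 0.119367
R(2,1) = 0.126447 + (0.126447 − 0.147331)/3 = 0.119486
R(2,2) = (16·0.119486 − 0.119367) / 15 = 0.119494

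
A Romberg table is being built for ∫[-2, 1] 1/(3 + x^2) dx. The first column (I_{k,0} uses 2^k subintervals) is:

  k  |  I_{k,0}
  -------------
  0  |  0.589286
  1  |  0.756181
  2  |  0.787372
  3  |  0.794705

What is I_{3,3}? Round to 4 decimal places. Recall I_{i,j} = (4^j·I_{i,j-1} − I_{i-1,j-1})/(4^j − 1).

Richardson extrapolation on the trapezoidal column (denominator 4−1=3):
I_{1,1} = (4·0.756181 − 0.589286) / 3 = 0.811813
I_{2,1} = (4·0.787372 − 0.756181) / 3 = 0.797769
I_{3,1} = (4·0.794705 − 0.787372) / 3 = 0.797149
I_{2,2} = 0.797769 + (0.797769 − 0.811813)/15 = 0.796833
I_{3,2} = (16·0.797149 − 0.797769) / 15 = 0.797108
I_{3,3} = (64·0.797108 − 0.796833) / 63 = 0.797112

0.7971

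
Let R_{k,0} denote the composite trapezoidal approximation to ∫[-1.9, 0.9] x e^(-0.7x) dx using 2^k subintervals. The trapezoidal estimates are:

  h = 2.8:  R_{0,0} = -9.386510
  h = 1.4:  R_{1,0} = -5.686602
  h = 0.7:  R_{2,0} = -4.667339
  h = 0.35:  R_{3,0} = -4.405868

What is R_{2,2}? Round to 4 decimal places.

Richardson extrapolation on the trapezoidal column (denominator 4−1=3):
R_{1,1} = -5.686602 + (-5.686602 − (-9.386510))/3 = -4.453299
R_{2,1} = -4.667339 + (-4.667339 − (-5.686602))/3 = -4.327585
R_{2,2} = (16·(-4.327585) − (-4.453299)) / 15 = -4.319204

-4.3192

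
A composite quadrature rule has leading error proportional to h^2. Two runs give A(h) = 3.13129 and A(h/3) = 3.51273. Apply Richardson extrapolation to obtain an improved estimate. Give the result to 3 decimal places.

The leading error scales as h^2; refining by a factor of 3 reduces it by 3^2 = 9.
Extrapolated value = (9·A(h/3) − A(h)) / (9 − 1)
= (9·3.51273 − 3.13129) / 8
= 28.48328 / 8 = 3.56041

3.560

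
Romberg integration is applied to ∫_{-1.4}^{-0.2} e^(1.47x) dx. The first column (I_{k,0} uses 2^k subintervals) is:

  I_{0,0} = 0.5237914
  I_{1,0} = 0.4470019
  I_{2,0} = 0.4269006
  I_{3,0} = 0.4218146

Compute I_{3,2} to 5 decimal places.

Richardson extrapolation on the trapezoidal column (denominator 4−1=3):
I_{2,1} = (4·0.4269006 − 0.4470019) / 3 = 0.4202002
I_{3,1} = 0.4218146 + (0.4218146 − 0.4269006)/3 = 0.4201193
I_{3,2} = 0.4201193 + (0.4201193 − 0.4202002)/15 = 0.4201139

0.42011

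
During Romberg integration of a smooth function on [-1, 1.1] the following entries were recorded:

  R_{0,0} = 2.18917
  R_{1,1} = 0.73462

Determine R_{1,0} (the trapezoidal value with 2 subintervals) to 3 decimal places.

1.098

From R_{1,1} = (4·R_{1,0} − R_{0,0})/3, solve for R_{1,0}:
4·R_{1,0} = 3·0.73462 + 2.18917 = 4.39303
R_{1,0} = 1.09826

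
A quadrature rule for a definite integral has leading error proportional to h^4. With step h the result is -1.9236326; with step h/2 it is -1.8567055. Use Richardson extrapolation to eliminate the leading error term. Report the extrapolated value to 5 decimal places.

-1.85224

The leading error scales as h^4; refining by a factor of 2 reduces it by 2^4 = 16.
Extrapolated value = (16·A(h/2) − A(h)) / (16 − 1)
= (16·(-1.8567055) − (-1.9236326)) / 15
= -27.7836554 / 15 = -1.8522437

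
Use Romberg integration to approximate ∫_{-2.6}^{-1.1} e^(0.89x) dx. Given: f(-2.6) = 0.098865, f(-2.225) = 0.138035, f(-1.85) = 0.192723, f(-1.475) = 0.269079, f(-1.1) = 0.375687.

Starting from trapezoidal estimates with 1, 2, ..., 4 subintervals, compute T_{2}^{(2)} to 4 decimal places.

T_{0}^{(0)} (trapezoid, 1 panel, h=1.5000): 0.355914
T_{1}^{(0)} (trapezoid, 2 panels, h=0.7500): 0.322499
T_{2}^{(0)} (trapezoid, 4 panels, h=0.3750): 0.313917
T_{1}^{(1)} = 0.322499 + (0.322499 − 0.355914)/3 = 0.311361
T_{2}^{(1)} = 0.313917 + (0.313917 − 0.322499)/3 = 0.311056
T_{2}^{(2)} = 0.311056 + (0.311056 − 0.311361)/15 = 0.311036

0.3110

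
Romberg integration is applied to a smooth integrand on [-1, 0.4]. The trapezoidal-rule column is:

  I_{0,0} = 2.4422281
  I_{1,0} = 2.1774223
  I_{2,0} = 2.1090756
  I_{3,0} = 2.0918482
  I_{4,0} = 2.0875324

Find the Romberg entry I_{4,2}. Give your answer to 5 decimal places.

2.08609

Richardson extrapolation on the trapezoidal column (denominator 4−1=3):
I_{3,1} = 2.0918482 + (2.0918482 − 2.1090756)/3 = 2.0861057
I_{4,1} = (4·2.0875324 − 2.0918482) / 3 = 2.0860938
I_{4,2} = (16·2.0860938 − 2.0861057) / 15 = 2.0860930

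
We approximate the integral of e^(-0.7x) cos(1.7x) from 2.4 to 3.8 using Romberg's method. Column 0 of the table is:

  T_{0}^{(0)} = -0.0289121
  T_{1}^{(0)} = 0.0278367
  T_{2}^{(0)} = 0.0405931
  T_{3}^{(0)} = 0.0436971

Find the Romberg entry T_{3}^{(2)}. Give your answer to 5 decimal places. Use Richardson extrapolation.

Richardson extrapolation on the trapezoidal column (denominator 4−1=3):
T_{2}^{(1)} = (4·0.0405931 − 0.0278367) / 3 = 0.0448452
T_{3}^{(1)} = 0.0436971 + (0.0436971 − 0.0405931)/3 = 0.0447318
T_{3}^{(2)} = 0.0447318 + (0.0447318 − 0.0448452)/15 = 0.0447242

0.04472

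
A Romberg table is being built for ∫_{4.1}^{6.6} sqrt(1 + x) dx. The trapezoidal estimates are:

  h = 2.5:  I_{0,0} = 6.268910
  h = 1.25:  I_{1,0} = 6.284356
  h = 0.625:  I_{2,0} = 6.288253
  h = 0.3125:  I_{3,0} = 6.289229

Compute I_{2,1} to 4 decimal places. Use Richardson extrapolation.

6.2896

Richardson extrapolation on the trapezoidal column (denominator 4−1=3):
I_{2,1} = (4·6.288253 − 6.284356) / 3 = 6.289552
(Column j=1 coincides with Simpson's rule on the same nodes.)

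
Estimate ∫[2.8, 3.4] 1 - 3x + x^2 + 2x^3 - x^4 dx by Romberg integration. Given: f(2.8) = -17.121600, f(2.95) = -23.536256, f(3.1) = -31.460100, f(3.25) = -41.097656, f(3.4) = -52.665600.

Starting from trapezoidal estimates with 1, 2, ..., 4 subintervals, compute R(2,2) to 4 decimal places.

R(0,0) (trapezoid, 1 panel, h=0.6000): -20.936160
R(1,0) (trapezoid, 2 panels, h=0.3000): -19.906110
R(2,0) (trapezoid, 4 panels, h=0.1500): -19.648142
R(1,1) = -19.906110 + (-19.906110 − (-20.936160))/3 = -19.562760
R(2,1) = -19.648142 + (-19.648142 − (-19.906110))/3 = -19.562153
R(2,2) = -19.562153 + (-19.562153 − (-19.562760))/15 = -19.562113

-19.5621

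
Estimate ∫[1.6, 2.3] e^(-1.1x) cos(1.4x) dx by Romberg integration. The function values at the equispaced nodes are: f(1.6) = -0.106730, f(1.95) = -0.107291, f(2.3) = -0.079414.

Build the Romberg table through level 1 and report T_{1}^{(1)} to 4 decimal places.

T_{0}^{(0)} (trapezoid, 1 panel, h=0.7000): -0.065150
T_{1}^{(0)} (trapezoid, 2 panels, h=0.3500): -0.070127
T_{1}^{(1)} = -0.070127 + (-0.070127 − (-0.065150))/3 = -0.071786

-0.0718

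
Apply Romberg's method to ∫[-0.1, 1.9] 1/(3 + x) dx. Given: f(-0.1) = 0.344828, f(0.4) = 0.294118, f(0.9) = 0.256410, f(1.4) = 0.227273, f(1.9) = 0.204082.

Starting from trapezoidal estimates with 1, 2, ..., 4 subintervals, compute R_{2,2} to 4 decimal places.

R_{0,0} (trapezoid, 1 panel, h=2.0000): 0.548910
R_{1,0} (trapezoid, 2 panels, h=1.0000): 0.530865
R_{2,0} (trapezoid, 4 panels, h=0.5000): 0.526128
R_{1,1} = 0.530865 + (0.530865 − 0.548910)/3 = 0.524850
R_{2,1} = 0.526128 + (0.526128 − 0.530865)/3 = 0.524549
R_{2,2} = 0.524549 + (0.524549 − 0.524850)/15 = 0.524529

0.5245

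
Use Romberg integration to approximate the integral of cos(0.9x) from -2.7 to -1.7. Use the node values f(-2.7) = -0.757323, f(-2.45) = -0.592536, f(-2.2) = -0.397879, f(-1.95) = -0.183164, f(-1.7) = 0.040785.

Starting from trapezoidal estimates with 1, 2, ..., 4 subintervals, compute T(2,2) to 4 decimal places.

-0.3846

T(0,0) (trapezoid, 1 panel, h=1.0000): -0.358269
T(1,0) (trapezoid, 2 panels, h=0.5000): -0.378074
T(2,0) (trapezoid, 4 panels, h=0.2500): -0.382962
T(1,1) = -0.378074 + (-0.378074 − (-0.358269))/3 = -0.384676
T(2,1) = -0.382962 + (-0.382962 − (-0.378074))/3 = -0.384591
T(2,2) = -0.384591 + (-0.384591 − (-0.384676))/15 = -0.384585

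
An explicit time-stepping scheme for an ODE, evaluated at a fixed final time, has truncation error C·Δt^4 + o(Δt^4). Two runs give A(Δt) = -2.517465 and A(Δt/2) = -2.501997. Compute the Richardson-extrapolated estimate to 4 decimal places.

-2.5010

The leading error scales as Δt^4; refining by a factor of 2 reduces it by 2^4 = 16.
Extrapolated value = (16·A(Δt/2) − A(Δt)) / (16 − 1)
= (16·(-2.501997) − (-2.517465)) / 15
= -37.514487 / 15 = -2.500966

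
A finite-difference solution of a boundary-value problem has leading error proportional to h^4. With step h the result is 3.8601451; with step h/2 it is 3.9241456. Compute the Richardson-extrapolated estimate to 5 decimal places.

3.92841

The leading error scales as h^4; refining by a factor of 2 reduces it by 2^4 = 16.
Extrapolated value = (16·A(h/2) − A(h)) / (16 − 1)
= (16·3.9241456 − 3.8601451) / 15
= 58.9261845 / 15 = 3.9284123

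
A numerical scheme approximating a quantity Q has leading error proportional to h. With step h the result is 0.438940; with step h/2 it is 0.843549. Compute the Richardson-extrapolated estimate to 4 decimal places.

1.2482

The leading error scales as h; refining by a factor of 2 reduces it by 2^1 = 2.
Extrapolated value = (2·A(h/2) − A(h)) / (2 − 1)
= (2·0.843549 − 0.438940) / 1
= 1.248158 / 1 = 1.248158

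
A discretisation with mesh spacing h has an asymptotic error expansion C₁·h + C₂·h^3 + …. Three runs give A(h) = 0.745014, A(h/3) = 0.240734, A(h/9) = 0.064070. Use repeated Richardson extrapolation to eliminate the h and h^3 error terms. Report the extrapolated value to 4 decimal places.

-0.0248

First eliminate the h term (factor 3^1 = 3):
  B₁ = (3·0.240734 − 0.745014)/2 = -0.011406
  B₂ = (3·0.064070 − 0.240734)/2 = -0.024262
Then eliminate the h^3 term (factor 3^3 = 27):
  (27·(-0.024262) − (-0.011406))/26 = -0.024756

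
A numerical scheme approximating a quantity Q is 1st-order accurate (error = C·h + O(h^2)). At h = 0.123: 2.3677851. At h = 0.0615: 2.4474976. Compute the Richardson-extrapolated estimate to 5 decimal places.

Extrapolated value = (2·A(h/2) − A(h)) / (2 − 1)
= (2·2.4474976 − 2.3677851) / 1
= 2.5272101 / 1 = 2.5272101

2.52721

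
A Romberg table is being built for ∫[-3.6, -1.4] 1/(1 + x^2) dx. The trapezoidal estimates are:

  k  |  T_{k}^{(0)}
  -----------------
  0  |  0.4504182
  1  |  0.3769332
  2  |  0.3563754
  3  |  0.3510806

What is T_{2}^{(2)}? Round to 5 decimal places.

T_{1}^{(1)} = (4·0.3769332 − 0.4504182) / 3 = 0.3524382
T_{2}^{(1)} = 0.3563754 + (0.3563754 − 0.3769332)/3 = 0.3495228
T_{2}^{(2)} = (16·0.3495228 − 0.3524382) / 15 = 0.3493284
(Column j=1 coincides with Simpson's rule on the same nodes.)

0.34933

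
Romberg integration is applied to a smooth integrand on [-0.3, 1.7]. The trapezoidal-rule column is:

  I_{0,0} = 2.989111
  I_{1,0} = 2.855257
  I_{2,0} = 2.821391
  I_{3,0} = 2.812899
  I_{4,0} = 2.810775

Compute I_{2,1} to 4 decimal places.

Richardson extrapolation on the trapezoidal column (denominator 4−1=3):
I_{2,1} = 2.821391 + (2.821391 − 2.855257)/3 = 2.810102

2.8101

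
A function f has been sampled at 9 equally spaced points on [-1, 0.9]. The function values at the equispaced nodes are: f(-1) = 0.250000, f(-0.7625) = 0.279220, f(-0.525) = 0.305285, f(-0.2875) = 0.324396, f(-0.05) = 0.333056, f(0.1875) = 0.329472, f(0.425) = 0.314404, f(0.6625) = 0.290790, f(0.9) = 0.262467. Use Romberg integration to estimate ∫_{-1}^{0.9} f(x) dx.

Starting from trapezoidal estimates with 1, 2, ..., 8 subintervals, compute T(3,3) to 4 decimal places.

T(0,0) (trapezoid, 1 panel, h=1.9000): 0.486844
T(1,0) (trapezoid, 2 panels, h=0.9500): 0.559825
T(2,0) (trapezoid, 4 panels, h=0.4750): 0.574265
T(3,0) (trapezoid, 8 panels, h=0.2375): 0.577803
T(1,1) = 0.559825 + (0.559825 − 0.486844)/3 = 0.584152
T(2,1) = 0.574265 + (0.574265 − 0.559825)/3 = 0.579078
T(3,1) = 0.577803 + (0.577803 − 0.574265)/3 = 0.578982
T(2,2) = 0.579078 + (0.579078 − 0.584152)/15 = 0.578740
T(3,2) = 0.578982 + (0.578982 − 0.579078)/15 = 0.578976
T(3,3) = 0.578976 + (0.578976 − 0.578740)/63 = 0.578980

0.5790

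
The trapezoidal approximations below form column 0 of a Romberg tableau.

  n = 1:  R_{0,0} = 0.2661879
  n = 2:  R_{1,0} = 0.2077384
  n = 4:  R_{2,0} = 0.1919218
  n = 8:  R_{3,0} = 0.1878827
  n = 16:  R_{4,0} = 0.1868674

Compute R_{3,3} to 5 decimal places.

Richardson extrapolation on the trapezoidal column (denominator 4−1=3):
R_{1,1} = (4·0.2077384 − 0.2661879) / 3 = 0.1882552
R_{2,1} = (4·0.1919218 − 0.2077384) / 3 = 0.1866496
R_{3,1} = 0.1878827 + (0.1878827 − 0.1919218)/3 = 0.1865363
R_{2,2} = 0.1866496 + (0.1866496 − 0.1882552)/15 = 0.1865426
R_{3,2} = (16·0.1865363 − 0.1866496) / 15 = 0.1865287
R_{3,3} = 0.1865287 + (0.1865287 − 0.1865426)/63 = 0.1865285

0.18653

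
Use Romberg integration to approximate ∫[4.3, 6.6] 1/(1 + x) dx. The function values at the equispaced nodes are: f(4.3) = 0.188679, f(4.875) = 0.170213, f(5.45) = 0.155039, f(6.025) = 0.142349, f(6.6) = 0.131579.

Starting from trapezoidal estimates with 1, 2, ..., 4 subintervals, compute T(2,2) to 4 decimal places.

T(0,0) (trapezoid, 1 panel, h=2.3000): 0.368297
T(1,0) (trapezoid, 2 panels, h=1.1500): 0.362443
T(2,0) (trapezoid, 4 panels, h=0.5750): 0.360945
T(1,1) = 0.362443 + (0.362443 − 0.368297)/3 = 0.360492
T(2,1) = 0.360945 + (0.360945 − 0.362443)/3 = 0.360446
T(2,2) = 0.360446 + (0.360446 − 0.360492)/15 = 0.360443

0.3604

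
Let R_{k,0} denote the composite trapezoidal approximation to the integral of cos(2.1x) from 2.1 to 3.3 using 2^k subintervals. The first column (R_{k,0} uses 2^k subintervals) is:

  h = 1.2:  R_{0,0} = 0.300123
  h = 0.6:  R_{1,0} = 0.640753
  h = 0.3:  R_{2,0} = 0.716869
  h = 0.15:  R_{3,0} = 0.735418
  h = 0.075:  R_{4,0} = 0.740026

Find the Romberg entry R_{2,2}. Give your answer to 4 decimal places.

0.7414

Richardson extrapolation on the trapezoidal column (denominator 4−1=3):
R_{1,1} = (4·0.640753 − 0.300123) / 3 = 0.754296
R_{2,1} = 0.716869 + (0.716869 − 0.640753)/3 = 0.742241
R_{2,2} = 0.742241 + (0.742241 − 0.754296)/15 = 0.741437
(Column j=1 coincides with Simpson's rule on the same nodes.)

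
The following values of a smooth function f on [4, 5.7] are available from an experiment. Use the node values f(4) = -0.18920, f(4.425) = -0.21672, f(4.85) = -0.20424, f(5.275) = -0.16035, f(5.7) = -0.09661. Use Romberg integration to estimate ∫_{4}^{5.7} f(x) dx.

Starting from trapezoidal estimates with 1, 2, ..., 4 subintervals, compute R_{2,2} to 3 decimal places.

-0.312

R_{0,0} (trapezoid, 1 panel, h=1.7000): -0.24294
R_{1,0} (trapezoid, 2 panels, h=0.8500): -0.29507
R_{2,0} (trapezoid, 4 panels, h=0.4250): -0.30779
R_{1,1} = -0.29507 + (-0.29507 − (-0.24294))/3 = -0.31245
R_{2,1} = -0.30779 + (-0.30779 − (-0.29507))/3 = -0.31203
R_{2,2} = -0.31203 + (-0.31203 − (-0.31245))/15 = -0.31200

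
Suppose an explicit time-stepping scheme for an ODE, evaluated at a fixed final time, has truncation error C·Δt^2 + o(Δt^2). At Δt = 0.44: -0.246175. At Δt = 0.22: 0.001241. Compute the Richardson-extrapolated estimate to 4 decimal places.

0.0837

Extrapolated value = (4·A(Δt/2) − A(Δt)) / (4 − 1)
= (4·0.001241 − (-0.246175)) / 3
= 0.251139 / 3 = 0.083713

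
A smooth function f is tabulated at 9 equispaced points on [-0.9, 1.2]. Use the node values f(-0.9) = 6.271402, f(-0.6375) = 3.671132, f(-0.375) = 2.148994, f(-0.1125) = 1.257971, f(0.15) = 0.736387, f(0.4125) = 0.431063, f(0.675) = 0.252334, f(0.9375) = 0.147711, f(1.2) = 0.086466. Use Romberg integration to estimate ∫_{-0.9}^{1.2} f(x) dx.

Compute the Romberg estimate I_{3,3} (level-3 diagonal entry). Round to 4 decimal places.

I_{0,0} (trapezoid, 1 panel, h=2.1000): 6.675761
I_{1,0} (trapezoid, 2 panels, h=1.0500): 4.111087
I_{2,0} (trapezoid, 4 panels, h=0.5250): 3.316241
I_{3,0} (trapezoid, 8 panels, h=0.2625): 3.103938
I_{1,1} = 4.111087 + (4.111087 − 6.675761)/3 = 3.256196
I_{2,1} = 3.316241 + (3.316241 − 4.111087)/3 = 3.051292
I_{3,1} = 3.103938 + (3.103938 − 3.316241)/3 = 3.033170
I_{2,2} = 3.051292 + (3.051292 − 3.256196)/15 = 3.037632
I_{3,2} = 3.033170 + (3.033170 − 3.051292)/15 = 3.031962
I_{3,3} = 3.031962 + (3.031962 − 3.037632)/63 = 3.031872

3.0319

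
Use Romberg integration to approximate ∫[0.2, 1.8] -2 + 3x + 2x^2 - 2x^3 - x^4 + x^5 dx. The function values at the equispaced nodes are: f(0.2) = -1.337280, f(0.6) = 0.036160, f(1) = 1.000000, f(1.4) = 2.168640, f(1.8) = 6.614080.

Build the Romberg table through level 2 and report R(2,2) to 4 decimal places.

2.1243

R(0,0) (trapezoid, 1 panel, h=1.6000): 4.221440
R(1,0) (trapezoid, 2 panels, h=0.8000): 2.910720
R(2,0) (trapezoid, 4 panels, h=0.4000): 2.337280
R(1,1) = 2.910720 + (2.910720 − 4.221440)/3 = 2.473813
R(2,1) = 2.337280 + (2.337280 − 2.910720)/3 = 2.146133
R(2,2) = 2.146133 + (2.146133 − 2.473813)/15 = 2.124288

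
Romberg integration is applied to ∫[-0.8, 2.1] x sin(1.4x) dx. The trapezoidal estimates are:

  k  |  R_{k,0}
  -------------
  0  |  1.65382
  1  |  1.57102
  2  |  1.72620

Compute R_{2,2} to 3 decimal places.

1.794

R_{1,1} = (4·1.57102 − 1.65382) / 3 = 1.54342
R_{2,1} = (4·1.72620 − 1.57102) / 3 = 1.77793
R_{2,2} = 1.77793 + (1.77793 − 1.54342)/15 = 1.79356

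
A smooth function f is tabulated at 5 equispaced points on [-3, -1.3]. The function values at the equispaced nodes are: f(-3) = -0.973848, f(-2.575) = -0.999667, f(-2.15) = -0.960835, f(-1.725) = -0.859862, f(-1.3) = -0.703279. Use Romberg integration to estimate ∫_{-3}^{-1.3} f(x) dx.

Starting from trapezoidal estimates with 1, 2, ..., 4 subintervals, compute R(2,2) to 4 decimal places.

-1.5635

R(0,0) (trapezoid, 1 panel, h=1.7000): -1.425558
R(1,0) (trapezoid, 2 panels, h=0.8500): -1.529489
R(2,0) (trapezoid, 4 panels, h=0.4250): -1.555044
R(1,1) = -1.529489 + (-1.529489 − (-1.425558))/3 = -1.564133
R(2,1) = -1.555044 + (-1.555044 − (-1.529489))/3 = -1.563562
R(2,2) = -1.563562 + (-1.563562 − (-1.564133))/15 = -1.563524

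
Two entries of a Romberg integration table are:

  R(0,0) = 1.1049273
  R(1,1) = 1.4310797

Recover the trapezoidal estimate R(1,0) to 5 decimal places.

From R(1,1) = (4·R(1,0) − R(0,0))/3, solve for R(1,0):
4·R(1,0) = 3·1.4310797 + 1.1049273 = 5.3981664
R(1,0) = 1.3495416

1.34954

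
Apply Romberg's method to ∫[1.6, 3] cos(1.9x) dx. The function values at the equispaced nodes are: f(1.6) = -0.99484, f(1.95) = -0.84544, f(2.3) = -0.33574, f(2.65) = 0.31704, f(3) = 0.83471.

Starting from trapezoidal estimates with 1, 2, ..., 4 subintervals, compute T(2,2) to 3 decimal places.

-0.343

T(0,0) (trapezoid, 1 panel, h=1.4000): -0.11209
T(1,0) (trapezoid, 2 panels, h=0.7000): -0.29106
T(2,0) (trapezoid, 4 panels, h=0.3500): -0.33047
T(1,1) = -0.29106 + (-0.29106 − (-0.11209))/3 = -0.35072
T(2,1) = -0.33047 + (-0.33047 − (-0.29106))/3 = -0.34361
T(2,2) = -0.34361 + (-0.34361 − (-0.35072))/15 = -0.34314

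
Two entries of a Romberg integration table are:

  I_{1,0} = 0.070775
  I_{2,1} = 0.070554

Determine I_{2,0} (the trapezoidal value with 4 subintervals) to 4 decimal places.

From I_{2,1} = (4·I_{2,0} − I_{1,0})/3, solve for I_{2,0}:
4·I_{2,0} = 3·0.070554 + 0.070775 = 0.282437
I_{2,0} = 0.070609

0.0706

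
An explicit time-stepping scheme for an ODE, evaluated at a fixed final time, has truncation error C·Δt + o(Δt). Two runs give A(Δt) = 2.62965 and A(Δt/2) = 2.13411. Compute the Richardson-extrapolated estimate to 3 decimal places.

1.639

Extrapolated value = (2·A(Δt/2) − A(Δt)) / (2 − 1)
= (2·2.13411 − 2.62965) / 1
= 1.63857 / 1 = 1.63857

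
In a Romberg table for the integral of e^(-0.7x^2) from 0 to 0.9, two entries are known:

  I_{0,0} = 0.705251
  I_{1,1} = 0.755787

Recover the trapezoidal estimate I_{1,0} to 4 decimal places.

From I_{1,1} = (4·I_{1,0} − I_{0,0})/3, solve for I_{1,0}:
4·I_{1,0} = 3·0.755787 + 0.705251 = 2.972612
I_{1,0} = 0.743153

0.7432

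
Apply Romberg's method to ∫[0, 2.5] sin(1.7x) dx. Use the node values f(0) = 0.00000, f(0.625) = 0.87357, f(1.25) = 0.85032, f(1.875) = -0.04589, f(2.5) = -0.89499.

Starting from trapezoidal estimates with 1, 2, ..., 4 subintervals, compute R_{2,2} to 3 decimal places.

R_{0,0} (trapezoid, 1 panel, h=2.5000): -1.11874
R_{1,0} (trapezoid, 2 panels, h=1.2500): 0.50353
R_{2,0} (trapezoid, 4 panels, h=0.6250): 0.76907
R_{1,1} = 0.50353 + (0.50353 − (-1.11874))/3 = 1.04429
R_{2,1} = 0.76907 + (0.76907 − 0.50353)/3 = 0.85758
R_{2,2} = 0.85758 + (0.85758 − 1.04429)/15 = 0.84513

0.845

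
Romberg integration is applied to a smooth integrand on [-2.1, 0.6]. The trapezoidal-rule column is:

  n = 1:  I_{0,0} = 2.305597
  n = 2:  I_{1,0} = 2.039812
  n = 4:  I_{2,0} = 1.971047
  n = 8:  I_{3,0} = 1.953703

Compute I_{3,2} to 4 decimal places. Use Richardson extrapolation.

1.9479

I_{2,1} = 1.971047 + (1.971047 − 2.039812)/3 = 1.948125
I_{3,1} = (4·1.953703 − 1.971047) / 3 = 1.947922
I_{3,2} = 1.947922 + (1.947922 − 1.948125)/15 = 1.947908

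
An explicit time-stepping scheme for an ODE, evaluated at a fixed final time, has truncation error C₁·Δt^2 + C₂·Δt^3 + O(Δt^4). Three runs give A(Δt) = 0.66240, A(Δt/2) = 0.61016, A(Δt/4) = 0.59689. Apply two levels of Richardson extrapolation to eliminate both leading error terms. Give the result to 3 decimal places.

First eliminate the Δt^2 term (factor 2^2 = 4):
  B₁ = (4·0.61016 − 0.66240)/3 = 0.59275
  B₂ = (4·0.59689 − 0.61016)/3 = 0.59247
Then eliminate the Δt^3 term (factor 2^3 = 8):
  (8·0.59247 − 0.59275)/7 = 0.59243

0.592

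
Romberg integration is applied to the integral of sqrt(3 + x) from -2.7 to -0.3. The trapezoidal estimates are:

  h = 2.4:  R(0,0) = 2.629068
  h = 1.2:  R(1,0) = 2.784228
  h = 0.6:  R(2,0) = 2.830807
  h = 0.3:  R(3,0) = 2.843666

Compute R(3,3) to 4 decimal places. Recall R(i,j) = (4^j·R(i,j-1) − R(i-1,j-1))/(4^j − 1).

Richardson extrapolation on the trapezoidal column (denominator 4−1=3):
R(1,1) = 2.784228 + (2.784228 − 2.629068)/3 = 2.835948
R(2,1) = (4·2.830807 − 2.784228) / 3 = 2.846333
R(3,1) = 2.843666 + (2.843666 − 2.830807)/3 = 2.847952
R(2,2) = 2.846333 + (2.846333 − 2.835948)/15 = 2.847025
R(3,2) = (16·2.847952 − 2.846333) / 15 = 2.848060
R(3,3) = (64·2.848060 − 2.847025) / 63 = 2.848076

2.8481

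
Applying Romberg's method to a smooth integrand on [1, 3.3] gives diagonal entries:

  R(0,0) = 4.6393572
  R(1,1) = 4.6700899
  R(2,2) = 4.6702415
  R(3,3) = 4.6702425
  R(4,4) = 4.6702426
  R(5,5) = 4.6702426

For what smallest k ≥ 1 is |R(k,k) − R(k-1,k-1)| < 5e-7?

k = 4

|R(1,1) − R(0,0)| = 0.0307327 ≥ 5e-7
|R(2,2) − R(1,1)| = 0.0001516 ≥ 5e-7
|R(3,3) − R(2,2)| = 0.0000010 ≥ 5e-7
|R(4,4) − R(3,3)| = 0.0000001 < 5e-7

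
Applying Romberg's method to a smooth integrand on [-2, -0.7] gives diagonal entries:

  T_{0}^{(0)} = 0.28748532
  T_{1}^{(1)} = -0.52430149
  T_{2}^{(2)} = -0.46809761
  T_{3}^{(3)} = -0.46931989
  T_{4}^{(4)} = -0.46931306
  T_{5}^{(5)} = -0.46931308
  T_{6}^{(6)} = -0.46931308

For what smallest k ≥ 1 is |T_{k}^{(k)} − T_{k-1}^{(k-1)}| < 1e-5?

|T_{1}^{(1)} − T_{0}^{(0)}| = 0.81178681 ≥ 1e-5
|T_{2}^{(2)} − T_{1}^{(1)}| = 0.05620388 ≥ 1e-5
|T_{3}^{(3)} − T_{2}^{(2)}| = 0.00122228 ≥ 1e-5
|T_{4}^{(4)} − T_{3}^{(3)}| = 0.00000683 < 1e-5

k = 4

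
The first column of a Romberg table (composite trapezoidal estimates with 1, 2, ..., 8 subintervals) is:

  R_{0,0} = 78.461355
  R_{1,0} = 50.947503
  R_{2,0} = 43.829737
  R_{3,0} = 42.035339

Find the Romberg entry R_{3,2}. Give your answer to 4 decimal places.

R_{2,1} = (4·43.829737 − 50.947503) / 3 = 41.457148
R_{3,1} = (4·42.035339 − 43.829737) / 3 = 41.437206
R_{3,2} = 41.437206 + (41.437206 − 41.457148)/15 = 41.435877

41.4359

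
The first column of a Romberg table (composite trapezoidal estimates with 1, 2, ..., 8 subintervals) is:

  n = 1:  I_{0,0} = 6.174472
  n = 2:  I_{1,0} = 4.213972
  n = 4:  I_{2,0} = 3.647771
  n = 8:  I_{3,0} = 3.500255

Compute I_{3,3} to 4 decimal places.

3.4505

Richardson extrapolation on the trapezoidal column (denominator 4−1=3):
I_{1,1} = 4.213972 + (4.213972 − 6.174472)/3 = 3.560472
I_{2,1} = (4·3.647771 − 4.213972) / 3 = 3.459037
I_{3,1} = (4·3.500255 − 3.647771) / 3 = 3.451083
I_{2,2} = 3.459037 + (3.459037 − 3.560472)/15 = 3.452275
I_{3,2} = (16·3.451083 − 3.459037) / 15 = 3.450553
I_{3,3} = 3.450553 + (3.450553 − 3.452275)/63 = 3.450526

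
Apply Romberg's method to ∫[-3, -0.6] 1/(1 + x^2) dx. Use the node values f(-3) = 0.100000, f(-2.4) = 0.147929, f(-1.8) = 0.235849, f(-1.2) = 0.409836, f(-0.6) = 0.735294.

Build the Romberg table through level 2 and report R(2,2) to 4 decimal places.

0.7074

R(0,0) (trapezoid, 1 panel, h=2.4000): 1.002353
R(1,0) (trapezoid, 2 panels, h=1.2000): 0.784195
R(2,0) (trapezoid, 4 panels, h=0.6000): 0.726757
R(1,1) = 0.784195 + (0.784195 − 1.002353)/3 = 0.711476
R(2,1) = 0.726757 + (0.726757 − 0.784195)/3 = 0.707611
R(2,2) = 0.707611 + (0.707611 − 0.711476)/15 = 0.707353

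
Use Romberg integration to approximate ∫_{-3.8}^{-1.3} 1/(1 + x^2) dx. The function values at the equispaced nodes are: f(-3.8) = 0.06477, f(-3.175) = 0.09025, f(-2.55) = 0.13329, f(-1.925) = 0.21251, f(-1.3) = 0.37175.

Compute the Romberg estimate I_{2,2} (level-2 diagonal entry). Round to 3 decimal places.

0.398

I_{0,0} (trapezoid, 1 panel, h=2.5000): 0.54565
I_{1,0} (trapezoid, 2 panels, h=1.2500): 0.43944
I_{2,0} (trapezoid, 4 panels, h=0.6250): 0.40894
I_{1,1} = 0.43944 + (0.43944 − 0.54565)/3 = 0.40404
I_{2,1} = 0.40894 + (0.40894 − 0.43944)/3 = 0.39877
I_{2,2} = 0.39877 + (0.39877 − 0.40404)/15 = 0.39842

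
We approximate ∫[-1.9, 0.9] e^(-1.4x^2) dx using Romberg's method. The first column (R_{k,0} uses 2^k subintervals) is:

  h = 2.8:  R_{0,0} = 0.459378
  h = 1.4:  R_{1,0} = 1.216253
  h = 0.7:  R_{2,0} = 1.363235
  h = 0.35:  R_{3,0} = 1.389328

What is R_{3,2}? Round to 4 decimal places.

1.3971

Richardson extrapolation on the trapezoidal column (denominator 4−1=3):
R_{2,1} = (4·1.363235 − 1.216253) / 3 = 1.412229
R_{3,1} = 1.389328 + (1.389328 − 1.363235)/3 = 1.398026
R_{3,2} = 1.398026 + (1.398026 − 1.412229)/15 = 1.397079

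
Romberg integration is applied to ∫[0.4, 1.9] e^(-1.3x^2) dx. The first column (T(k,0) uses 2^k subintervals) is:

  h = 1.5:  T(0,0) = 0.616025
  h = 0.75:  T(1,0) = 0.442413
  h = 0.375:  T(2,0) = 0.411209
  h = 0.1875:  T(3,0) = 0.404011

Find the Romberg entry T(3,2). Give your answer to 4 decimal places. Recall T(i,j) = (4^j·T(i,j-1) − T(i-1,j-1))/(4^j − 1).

T(2,1) = (4·0.411209 − 0.442413) / 3 = 0.400808
T(3,1) = 0.404011 + (0.404011 − 0.411209)/3 = 0.401612
T(3,2) = 0.401612 + (0.401612 − 0.400808)/15 = 0.401666

0.4017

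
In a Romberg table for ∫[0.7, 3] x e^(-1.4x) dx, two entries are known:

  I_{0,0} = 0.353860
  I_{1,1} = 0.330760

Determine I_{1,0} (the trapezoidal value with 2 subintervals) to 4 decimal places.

0.3365

From I_{1,1} = (4·I_{1,0} − I_{0,0})/3, solve for I_{1,0}:
4·I_{1,0} = 3·0.330760 + 0.353860 = 1.346140
I_{1,0} = 0.336535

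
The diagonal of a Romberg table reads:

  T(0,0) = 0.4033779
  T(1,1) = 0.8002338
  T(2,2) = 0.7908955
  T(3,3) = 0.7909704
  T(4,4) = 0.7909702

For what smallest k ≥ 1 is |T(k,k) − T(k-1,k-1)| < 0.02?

|T(1,1) − T(0,0)| = 0.3968559 ≥ 0.02
|T(2,2) − T(1,1)| = 0.0093383 < 0.02

k = 2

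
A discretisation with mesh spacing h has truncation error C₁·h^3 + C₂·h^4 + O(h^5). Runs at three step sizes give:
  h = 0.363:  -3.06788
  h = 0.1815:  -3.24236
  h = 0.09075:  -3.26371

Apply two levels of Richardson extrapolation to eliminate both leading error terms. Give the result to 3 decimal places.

-3.267

First eliminate the h^3 term (factor 2^3 = 8):
  B₁ = (8·(-3.24236) − (-3.06788))/7 = -3.26729
  B₂ = (8·(-3.26371) − (-3.24236))/7 = -3.26676
Then eliminate the h^4 term (factor 2^4 = 16):
  (16·(-3.26676) − (-3.26729))/15 = -3.26672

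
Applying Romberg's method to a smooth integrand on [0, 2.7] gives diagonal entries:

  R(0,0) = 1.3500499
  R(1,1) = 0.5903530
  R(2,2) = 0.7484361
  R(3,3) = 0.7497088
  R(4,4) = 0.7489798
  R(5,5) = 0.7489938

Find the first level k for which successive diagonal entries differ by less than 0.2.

|R(1,1) − R(0,0)| = 0.7596969 ≥ 0.2
|R(2,2) − R(1,1)| = 0.1580831 < 0.2

k = 2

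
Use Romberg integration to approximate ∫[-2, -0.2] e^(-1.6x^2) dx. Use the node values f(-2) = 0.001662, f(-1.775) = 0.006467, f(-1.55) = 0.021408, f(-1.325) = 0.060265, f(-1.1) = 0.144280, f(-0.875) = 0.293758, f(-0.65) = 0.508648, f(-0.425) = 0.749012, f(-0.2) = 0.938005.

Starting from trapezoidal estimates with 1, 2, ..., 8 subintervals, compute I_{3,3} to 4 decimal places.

I_{0,0} (trapezoid, 1 panel, h=1.8000): 0.845700
I_{1,0} (trapezoid, 2 panels, h=0.9000): 0.552702
I_{2,0} (trapezoid, 4 panels, h=0.4500): 0.514876
I_{3,0} (trapezoid, 8 panels, h=0.2250): 0.507076
I_{1,1} = 0.552702 + (0.552702 − 0.845700)/3 = 0.455036
I_{2,1} = 0.514876 + (0.514876 − 0.552702)/3 = 0.502267
I_{3,1} = 0.507076 + (0.507076 − 0.514876)/3 = 0.504476
I_{2,2} = 0.502267 + (0.502267 − 0.455036)/15 = 0.505416
I_{3,2} = 0.504476 + (0.504476 − 0.502267)/15 = 0.504623
I_{3,3} = 0.504623 + (0.504623 − 0.505416)/63 = 0.504610

0.5046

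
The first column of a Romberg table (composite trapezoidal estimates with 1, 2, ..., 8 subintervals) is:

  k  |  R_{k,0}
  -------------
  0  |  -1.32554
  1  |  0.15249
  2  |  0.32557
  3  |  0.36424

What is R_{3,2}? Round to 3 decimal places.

0.377

R_{2,1} = 0.32557 + (0.32557 − 0.15249)/3 = 0.38326
R_{3,1} = 0.36424 + (0.36424 − 0.32557)/3 = 0.37713
R_{3,2} = 0.37713 + (0.37713 − 0.38326)/15 = 0.37672
(Column j=1 coincides with Simpson's rule on the same nodes.)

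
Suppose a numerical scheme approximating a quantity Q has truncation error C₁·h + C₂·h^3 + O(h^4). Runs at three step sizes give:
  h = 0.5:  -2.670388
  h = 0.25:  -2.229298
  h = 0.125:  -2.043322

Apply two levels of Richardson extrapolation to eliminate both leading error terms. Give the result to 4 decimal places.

First eliminate the h term (factor 2^1 = 2):
  B₁ = (2·(-2.229298) − (-2.670388))/1 = -1.788208
  B₂ = (2·(-2.043322) − (-2.229298))/1 = -1.857346
Then eliminate the h^3 term (factor 2^3 = 8):
  (8·(-1.857346) − (-1.788208))/7 = -1.867223

-1.8672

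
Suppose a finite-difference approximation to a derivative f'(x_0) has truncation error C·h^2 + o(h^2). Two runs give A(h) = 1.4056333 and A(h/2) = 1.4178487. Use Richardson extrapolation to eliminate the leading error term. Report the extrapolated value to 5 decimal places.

1.42192

Extrapolated value = (4·A(h/2) − A(h)) / (4 − 1)
= (4·1.4178487 − 1.4056333) / 3
= 4.2657615 / 3 = 1.4219205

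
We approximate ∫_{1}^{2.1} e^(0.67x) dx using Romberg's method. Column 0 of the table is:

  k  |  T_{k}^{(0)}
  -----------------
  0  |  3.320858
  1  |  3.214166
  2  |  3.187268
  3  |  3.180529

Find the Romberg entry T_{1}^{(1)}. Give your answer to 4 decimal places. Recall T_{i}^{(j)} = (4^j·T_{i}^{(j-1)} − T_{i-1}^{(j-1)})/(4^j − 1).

3.1786

T_{1}^{(1)} = (4·3.214166 − 3.320858) / 3 = 3.178602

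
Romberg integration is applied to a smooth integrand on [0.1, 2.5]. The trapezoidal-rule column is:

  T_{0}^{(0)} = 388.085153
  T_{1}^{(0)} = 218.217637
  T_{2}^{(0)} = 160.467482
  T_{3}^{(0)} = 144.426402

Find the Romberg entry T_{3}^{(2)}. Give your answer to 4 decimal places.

138.9368

T_{2}^{(1)} = (4·160.467482 − 218.217637) / 3 = 141.217430
T_{3}^{(1)} = 144.426402 + (144.426402 − 160.467482)/3 = 139.079375
T_{3}^{(2)} = 139.079375 + (139.079375 − 141.217430)/15 = 138.936838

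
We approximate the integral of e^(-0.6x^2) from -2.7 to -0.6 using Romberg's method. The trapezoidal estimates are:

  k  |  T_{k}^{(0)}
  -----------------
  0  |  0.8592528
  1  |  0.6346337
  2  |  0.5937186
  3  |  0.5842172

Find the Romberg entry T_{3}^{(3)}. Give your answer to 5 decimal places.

T_{1}^{(1)} = 0.6346337 + (0.6346337 − 0.8592528)/3 = 0.5597607
T_{2}^{(1)} = (4·0.5937186 − 0.6346337) / 3 = 0.5800802
T_{3}^{(1)} = (4·0.5842172 − 0.5937186) / 3 = 0.5810501
T_{2}^{(2)} = (16·0.5800802 − 0.5597607) / 15 = 0.5814348
T_{3}^{(2)} = (16·0.5810501 − 0.5800802) / 15 = 0.5811148
T_{3}^{(3)} = (64·0.5811148 − 0.5814348) / 63 = 0.5811097
(Column j=1 coincides with Simpson's rule on the same nodes.)

0.58111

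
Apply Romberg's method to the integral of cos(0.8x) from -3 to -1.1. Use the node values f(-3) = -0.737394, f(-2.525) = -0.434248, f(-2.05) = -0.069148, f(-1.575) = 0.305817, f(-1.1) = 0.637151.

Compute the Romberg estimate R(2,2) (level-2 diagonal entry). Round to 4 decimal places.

-0.1191

R(0,0) (trapezoid, 1 panel, h=1.9000): -0.095231
R(1,0) (trapezoid, 2 panels, h=0.9500): -0.113306
R(2,0) (trapezoid, 4 panels, h=0.4750): -0.117658
R(1,1) = -0.113306 + (-0.113306 − (-0.095231))/3 = -0.119331
R(2,1) = -0.117658 + (-0.117658 − (-0.113306))/3 = -0.119109
R(2,2) = -0.119109 + (-0.119109 − (-0.119331))/15 = -0.119094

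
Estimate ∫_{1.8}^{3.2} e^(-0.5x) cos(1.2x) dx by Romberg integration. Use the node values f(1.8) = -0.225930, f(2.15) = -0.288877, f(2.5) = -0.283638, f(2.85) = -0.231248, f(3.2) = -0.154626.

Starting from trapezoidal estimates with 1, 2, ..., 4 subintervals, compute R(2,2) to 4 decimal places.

-0.3533

R(0,0) (trapezoid, 1 panel, h=1.4000): -0.266389
R(1,0) (trapezoid, 2 panels, h=0.7000): -0.331741
R(2,0) (trapezoid, 4 panels, h=0.3500): -0.347914
R(1,1) = -0.331741 + (-0.331741 − (-0.266389))/3 = -0.353525
R(2,1) = -0.347914 + (-0.347914 − (-0.331741))/3 = -0.353305
R(2,2) = -0.353305 + (-0.353305 − (-0.353525))/15 = -0.353290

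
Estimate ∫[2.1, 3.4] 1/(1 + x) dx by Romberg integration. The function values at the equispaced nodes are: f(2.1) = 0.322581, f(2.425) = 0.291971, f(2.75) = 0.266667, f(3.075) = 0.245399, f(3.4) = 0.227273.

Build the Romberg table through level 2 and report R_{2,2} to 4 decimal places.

R_{0,0} (trapezoid, 1 panel, h=1.3000): 0.357405
R_{1,0} (trapezoid, 2 panels, h=0.6500): 0.352036
R_{2,0} (trapezoid, 4 panels, h=0.3250): 0.350663
R_{1,1} = 0.352036 + (0.352036 − 0.357405)/3 = 0.350246
R_{2,1} = 0.350663 + (0.350663 − 0.352036)/3 = 0.350205
R_{2,2} = 0.350205 + (0.350205 − 0.350246)/15 = 0.350202

0.3502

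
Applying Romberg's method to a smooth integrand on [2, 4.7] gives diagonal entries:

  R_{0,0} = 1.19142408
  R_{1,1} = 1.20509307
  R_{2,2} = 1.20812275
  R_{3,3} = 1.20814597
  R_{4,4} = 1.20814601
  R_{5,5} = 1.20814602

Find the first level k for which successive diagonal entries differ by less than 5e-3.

|R_{1,1} − R_{0,0}| = 0.01366899 ≥ 5e-3
|R_{2,2} − R_{1,1}| = 0.00302968 < 5e-3

k = 2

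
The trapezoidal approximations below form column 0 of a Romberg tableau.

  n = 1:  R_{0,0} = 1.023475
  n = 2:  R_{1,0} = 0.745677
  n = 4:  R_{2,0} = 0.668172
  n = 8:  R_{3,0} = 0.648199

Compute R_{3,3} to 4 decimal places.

Richardson extrapolation on the trapezoidal column (denominator 4−1=3):
R_{1,1} = (4·0.745677 − 1.023475) / 3 = 0.653078
R_{2,1} = 0.668172 + (0.668172 − 0.745677)/3 = 0.642337
R_{3,1} = 0.648199 + (0.648199 − 0.668172)/3 = 0.641541
R_{2,2} = (16·0.642337 − 0.653078) / 15 = 0.641621
R_{3,2} = 0.641541 + (0.641541 − 0.642337)/15 = 0.641488
R_{3,3} = (64·0.641488 − 0.641621) / 63 = 0.641486

0.6415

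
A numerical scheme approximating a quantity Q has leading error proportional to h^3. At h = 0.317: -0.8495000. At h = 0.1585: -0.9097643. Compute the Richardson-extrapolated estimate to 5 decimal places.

Extrapolated value = (8·A(h/2) − A(h)) / (8 − 1)
= (8·(-0.9097643) − (-0.8495000)) / 7
= -6.4286144 / 7 = -0.9183735

-0.91837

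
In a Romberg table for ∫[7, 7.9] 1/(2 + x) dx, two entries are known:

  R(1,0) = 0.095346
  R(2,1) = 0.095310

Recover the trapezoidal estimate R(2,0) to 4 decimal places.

0.0953

From R(2,1) = (4·R(2,0) − R(1,0))/3, solve for R(2,0):
4·R(2,0) = 3·0.095310 + 0.095346 = 0.381276
R(2,0) = 0.095319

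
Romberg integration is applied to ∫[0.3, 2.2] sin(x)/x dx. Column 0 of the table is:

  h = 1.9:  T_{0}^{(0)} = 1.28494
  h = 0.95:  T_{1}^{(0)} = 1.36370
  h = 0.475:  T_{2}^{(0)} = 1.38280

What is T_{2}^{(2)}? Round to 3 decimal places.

Richardson extrapolation on the trapezoidal column (denominator 4−1=3):
T_{1}^{(1)} = 1.36370 + (1.36370 − 1.28494)/3 = 1.38995
T_{2}^{(1)} = (4·1.38280 − 1.36370) / 3 = 1.38917
T_{2}^{(2)} = (16·1.38917 − 1.38995) / 15 = 1.38912

1.389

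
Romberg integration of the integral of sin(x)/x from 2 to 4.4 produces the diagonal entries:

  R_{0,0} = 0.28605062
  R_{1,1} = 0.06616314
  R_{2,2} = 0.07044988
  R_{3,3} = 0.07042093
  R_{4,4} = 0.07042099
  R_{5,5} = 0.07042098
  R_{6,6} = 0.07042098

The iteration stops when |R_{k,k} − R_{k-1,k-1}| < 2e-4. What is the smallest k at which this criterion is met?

k = 3

|R_{1,1} − R_{0,0}| = 0.21988748 ≥ 2e-4
|R_{2,2} − R_{1,1}| = 0.00428674 ≥ 2e-4
|R_{3,3} − R_{2,2}| = 0.00002895 < 2e-4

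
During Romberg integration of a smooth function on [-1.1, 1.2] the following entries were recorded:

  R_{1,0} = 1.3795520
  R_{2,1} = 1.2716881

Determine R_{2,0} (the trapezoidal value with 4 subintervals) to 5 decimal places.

1.29865

From R_{2,1} = (4·R_{2,0} − R_{1,0})/3, solve for R_{2,0}:
4·R_{2,0} = 3·1.2716881 + 1.3795520 = 5.1946163
R_{2,0} = 1.2986541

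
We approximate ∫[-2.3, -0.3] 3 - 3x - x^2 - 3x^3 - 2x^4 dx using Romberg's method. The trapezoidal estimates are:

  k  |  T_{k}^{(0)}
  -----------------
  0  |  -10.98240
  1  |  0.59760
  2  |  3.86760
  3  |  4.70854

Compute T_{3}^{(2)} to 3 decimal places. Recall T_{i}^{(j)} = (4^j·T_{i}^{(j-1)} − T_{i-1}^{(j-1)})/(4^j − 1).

4.991

Richardson extrapolation on the trapezoidal column (denominator 4−1=3):
T_{2}^{(1)} = (4·3.86760 − 0.59760) / 3 = 4.95760
T_{3}^{(1)} = (4·4.70854 − 3.86760) / 3 = 4.98885
T_{3}^{(2)} = (16·4.98885 − 4.95760) / 15 = 4.99093
(Column j=1 coincides with Simpson's rule on the same nodes.)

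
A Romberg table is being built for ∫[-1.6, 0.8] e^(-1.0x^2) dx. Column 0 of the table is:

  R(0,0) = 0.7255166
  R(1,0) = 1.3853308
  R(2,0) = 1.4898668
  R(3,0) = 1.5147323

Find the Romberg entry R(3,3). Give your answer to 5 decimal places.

1.52296

Richardson extrapolation on the trapezoidal column (denominator 4−1=3):
R(1,1) = (4·1.3853308 − 0.7255166) / 3 = 1.6052689
R(2,1) = (4·1.4898668 − 1.3853308) / 3 = 1.5247121
R(3,1) = (4·1.5147323 − 1.4898668) / 3 = 1.5230208
R(2,2) = 1.5247121 + (1.5247121 − 1.6052689)/15 = 1.5193416
R(3,2) = 1.5230208 + (1.5230208 − 1.5247121)/15 = 1.5229080
R(3,3) = 1.5229080 + (1.5229080 − 1.5193416)/63 = 1.5229646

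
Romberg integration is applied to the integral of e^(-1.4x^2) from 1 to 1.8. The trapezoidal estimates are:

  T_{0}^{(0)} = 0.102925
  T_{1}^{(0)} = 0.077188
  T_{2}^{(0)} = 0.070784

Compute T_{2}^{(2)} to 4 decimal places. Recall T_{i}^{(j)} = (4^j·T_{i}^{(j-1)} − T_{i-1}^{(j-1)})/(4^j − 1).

0.0687

Richardson extrapolation on the trapezoidal column (denominator 4−1=3):
T_{1}^{(1)} = (4·0.077188 − 0.102925) / 3 = 0.068609
T_{2}^{(1)} = (4·0.070784 − 0.077188) / 3 = 0.068649
T_{2}^{(2)} = 0.068649 + (0.068649 − 0.068609)/15 = 0.068652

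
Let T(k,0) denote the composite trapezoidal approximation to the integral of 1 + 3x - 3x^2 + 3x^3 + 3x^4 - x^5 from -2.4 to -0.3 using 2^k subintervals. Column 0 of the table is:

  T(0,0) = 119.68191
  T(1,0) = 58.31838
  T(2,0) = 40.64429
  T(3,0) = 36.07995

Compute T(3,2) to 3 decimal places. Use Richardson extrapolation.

34.546

T(2,1) = 40.64429 + (40.64429 − 58.31838)/3 = 34.75293
T(3,1) = (4·36.07995 − 40.64429) / 3 = 34.55850
T(3,2) = (16·34.55850 − 34.75293) / 15 = 34.54554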